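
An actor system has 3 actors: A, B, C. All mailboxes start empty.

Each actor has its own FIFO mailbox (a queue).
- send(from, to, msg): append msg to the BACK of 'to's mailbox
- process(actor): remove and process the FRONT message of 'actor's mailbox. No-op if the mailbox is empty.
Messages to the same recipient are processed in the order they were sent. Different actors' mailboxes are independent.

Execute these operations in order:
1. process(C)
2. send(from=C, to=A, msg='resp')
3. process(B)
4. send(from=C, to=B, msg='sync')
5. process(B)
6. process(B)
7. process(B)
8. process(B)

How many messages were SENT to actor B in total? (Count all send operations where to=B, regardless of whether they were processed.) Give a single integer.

After 1 (process(C)): A:[] B:[] C:[]
After 2 (send(from=C, to=A, msg='resp')): A:[resp] B:[] C:[]
After 3 (process(B)): A:[resp] B:[] C:[]
After 4 (send(from=C, to=B, msg='sync')): A:[resp] B:[sync] C:[]
After 5 (process(B)): A:[resp] B:[] C:[]
After 6 (process(B)): A:[resp] B:[] C:[]
After 7 (process(B)): A:[resp] B:[] C:[]
After 8 (process(B)): A:[resp] B:[] C:[]

Answer: 1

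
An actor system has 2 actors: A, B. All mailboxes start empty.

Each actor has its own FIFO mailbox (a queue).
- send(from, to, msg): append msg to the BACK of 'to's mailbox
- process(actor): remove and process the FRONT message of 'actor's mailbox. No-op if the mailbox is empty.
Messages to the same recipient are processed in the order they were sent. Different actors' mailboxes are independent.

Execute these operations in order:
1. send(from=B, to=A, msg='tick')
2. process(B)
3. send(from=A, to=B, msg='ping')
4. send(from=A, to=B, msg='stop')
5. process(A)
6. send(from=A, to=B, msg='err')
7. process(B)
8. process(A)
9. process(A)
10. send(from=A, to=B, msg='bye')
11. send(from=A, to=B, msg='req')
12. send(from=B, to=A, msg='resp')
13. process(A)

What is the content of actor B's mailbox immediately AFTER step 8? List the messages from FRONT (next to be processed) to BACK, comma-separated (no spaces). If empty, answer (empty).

After 1 (send(from=B, to=A, msg='tick')): A:[tick] B:[]
After 2 (process(B)): A:[tick] B:[]
After 3 (send(from=A, to=B, msg='ping')): A:[tick] B:[ping]
After 4 (send(from=A, to=B, msg='stop')): A:[tick] B:[ping,stop]
After 5 (process(A)): A:[] B:[ping,stop]
After 6 (send(from=A, to=B, msg='err')): A:[] B:[ping,stop,err]
After 7 (process(B)): A:[] B:[stop,err]
After 8 (process(A)): A:[] B:[stop,err]

stop,err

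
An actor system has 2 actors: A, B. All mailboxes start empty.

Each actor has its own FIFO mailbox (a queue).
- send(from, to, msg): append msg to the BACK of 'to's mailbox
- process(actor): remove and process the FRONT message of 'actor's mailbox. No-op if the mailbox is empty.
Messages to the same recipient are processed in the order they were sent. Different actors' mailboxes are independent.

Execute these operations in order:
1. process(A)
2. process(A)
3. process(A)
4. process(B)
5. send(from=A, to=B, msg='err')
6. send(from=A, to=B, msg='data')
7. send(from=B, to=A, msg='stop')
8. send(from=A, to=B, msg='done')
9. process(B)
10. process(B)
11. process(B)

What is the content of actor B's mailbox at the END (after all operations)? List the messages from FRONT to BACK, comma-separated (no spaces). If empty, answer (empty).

After 1 (process(A)): A:[] B:[]
After 2 (process(A)): A:[] B:[]
After 3 (process(A)): A:[] B:[]
After 4 (process(B)): A:[] B:[]
After 5 (send(from=A, to=B, msg='err')): A:[] B:[err]
After 6 (send(from=A, to=B, msg='data')): A:[] B:[err,data]
After 7 (send(from=B, to=A, msg='stop')): A:[stop] B:[err,data]
After 8 (send(from=A, to=B, msg='done')): A:[stop] B:[err,data,done]
After 9 (process(B)): A:[stop] B:[data,done]
After 10 (process(B)): A:[stop] B:[done]
After 11 (process(B)): A:[stop] B:[]

Answer: (empty)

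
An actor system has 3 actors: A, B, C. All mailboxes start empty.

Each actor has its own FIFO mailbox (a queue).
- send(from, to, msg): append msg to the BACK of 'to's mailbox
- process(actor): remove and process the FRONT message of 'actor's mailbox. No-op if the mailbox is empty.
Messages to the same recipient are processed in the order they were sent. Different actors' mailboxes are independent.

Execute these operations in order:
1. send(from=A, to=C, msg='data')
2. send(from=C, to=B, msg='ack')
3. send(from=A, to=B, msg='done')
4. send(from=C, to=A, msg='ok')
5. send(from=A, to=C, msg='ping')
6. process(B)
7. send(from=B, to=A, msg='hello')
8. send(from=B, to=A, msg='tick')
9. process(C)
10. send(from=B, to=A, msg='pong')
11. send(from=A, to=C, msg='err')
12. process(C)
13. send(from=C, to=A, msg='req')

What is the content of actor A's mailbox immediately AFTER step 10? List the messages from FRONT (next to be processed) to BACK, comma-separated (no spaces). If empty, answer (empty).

After 1 (send(from=A, to=C, msg='data')): A:[] B:[] C:[data]
After 2 (send(from=C, to=B, msg='ack')): A:[] B:[ack] C:[data]
After 3 (send(from=A, to=B, msg='done')): A:[] B:[ack,done] C:[data]
After 4 (send(from=C, to=A, msg='ok')): A:[ok] B:[ack,done] C:[data]
After 5 (send(from=A, to=C, msg='ping')): A:[ok] B:[ack,done] C:[data,ping]
After 6 (process(B)): A:[ok] B:[done] C:[data,ping]
After 7 (send(from=B, to=A, msg='hello')): A:[ok,hello] B:[done] C:[data,ping]
After 8 (send(from=B, to=A, msg='tick')): A:[ok,hello,tick] B:[done] C:[data,ping]
After 9 (process(C)): A:[ok,hello,tick] B:[done] C:[ping]
After 10 (send(from=B, to=A, msg='pong')): A:[ok,hello,tick,pong] B:[done] C:[ping]

ok,hello,tick,pong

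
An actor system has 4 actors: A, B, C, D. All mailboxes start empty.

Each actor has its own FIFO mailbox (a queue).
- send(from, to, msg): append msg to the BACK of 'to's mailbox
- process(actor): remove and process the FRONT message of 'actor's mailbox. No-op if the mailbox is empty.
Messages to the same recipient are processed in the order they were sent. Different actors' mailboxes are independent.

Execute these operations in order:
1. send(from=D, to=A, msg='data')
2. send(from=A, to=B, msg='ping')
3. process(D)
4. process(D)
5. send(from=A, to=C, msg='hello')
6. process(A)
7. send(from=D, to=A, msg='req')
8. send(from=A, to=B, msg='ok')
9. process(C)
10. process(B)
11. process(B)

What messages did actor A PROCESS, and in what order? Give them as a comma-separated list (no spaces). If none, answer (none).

After 1 (send(from=D, to=A, msg='data')): A:[data] B:[] C:[] D:[]
After 2 (send(from=A, to=B, msg='ping')): A:[data] B:[ping] C:[] D:[]
After 3 (process(D)): A:[data] B:[ping] C:[] D:[]
After 4 (process(D)): A:[data] B:[ping] C:[] D:[]
After 5 (send(from=A, to=C, msg='hello')): A:[data] B:[ping] C:[hello] D:[]
After 6 (process(A)): A:[] B:[ping] C:[hello] D:[]
After 7 (send(from=D, to=A, msg='req')): A:[req] B:[ping] C:[hello] D:[]
After 8 (send(from=A, to=B, msg='ok')): A:[req] B:[ping,ok] C:[hello] D:[]
After 9 (process(C)): A:[req] B:[ping,ok] C:[] D:[]
After 10 (process(B)): A:[req] B:[ok] C:[] D:[]
After 11 (process(B)): A:[req] B:[] C:[] D:[]

Answer: data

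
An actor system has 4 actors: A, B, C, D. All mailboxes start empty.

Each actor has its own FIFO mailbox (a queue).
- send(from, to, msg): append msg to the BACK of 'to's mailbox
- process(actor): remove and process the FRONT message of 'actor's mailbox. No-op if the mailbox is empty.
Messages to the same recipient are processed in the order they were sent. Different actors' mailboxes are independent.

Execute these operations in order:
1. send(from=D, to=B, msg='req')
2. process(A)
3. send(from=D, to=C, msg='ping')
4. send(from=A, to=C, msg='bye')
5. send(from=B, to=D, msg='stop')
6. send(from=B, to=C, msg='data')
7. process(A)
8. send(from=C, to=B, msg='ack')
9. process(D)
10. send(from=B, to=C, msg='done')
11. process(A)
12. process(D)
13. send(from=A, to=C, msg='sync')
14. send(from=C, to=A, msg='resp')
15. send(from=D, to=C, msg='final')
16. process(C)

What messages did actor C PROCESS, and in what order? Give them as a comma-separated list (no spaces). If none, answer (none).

After 1 (send(from=D, to=B, msg='req')): A:[] B:[req] C:[] D:[]
After 2 (process(A)): A:[] B:[req] C:[] D:[]
After 3 (send(from=D, to=C, msg='ping')): A:[] B:[req] C:[ping] D:[]
After 4 (send(from=A, to=C, msg='bye')): A:[] B:[req] C:[ping,bye] D:[]
After 5 (send(from=B, to=D, msg='stop')): A:[] B:[req] C:[ping,bye] D:[stop]
After 6 (send(from=B, to=C, msg='data')): A:[] B:[req] C:[ping,bye,data] D:[stop]
After 7 (process(A)): A:[] B:[req] C:[ping,bye,data] D:[stop]
After 8 (send(from=C, to=B, msg='ack')): A:[] B:[req,ack] C:[ping,bye,data] D:[stop]
After 9 (process(D)): A:[] B:[req,ack] C:[ping,bye,data] D:[]
After 10 (send(from=B, to=C, msg='done')): A:[] B:[req,ack] C:[ping,bye,data,done] D:[]
After 11 (process(A)): A:[] B:[req,ack] C:[ping,bye,data,done] D:[]
After 12 (process(D)): A:[] B:[req,ack] C:[ping,bye,data,done] D:[]
After 13 (send(from=A, to=C, msg='sync')): A:[] B:[req,ack] C:[ping,bye,data,done,sync] D:[]
After 14 (send(from=C, to=A, msg='resp')): A:[resp] B:[req,ack] C:[ping,bye,data,done,sync] D:[]
After 15 (send(from=D, to=C, msg='final')): A:[resp] B:[req,ack] C:[ping,bye,data,done,sync,final] D:[]
After 16 (process(C)): A:[resp] B:[req,ack] C:[bye,data,done,sync,final] D:[]

Answer: ping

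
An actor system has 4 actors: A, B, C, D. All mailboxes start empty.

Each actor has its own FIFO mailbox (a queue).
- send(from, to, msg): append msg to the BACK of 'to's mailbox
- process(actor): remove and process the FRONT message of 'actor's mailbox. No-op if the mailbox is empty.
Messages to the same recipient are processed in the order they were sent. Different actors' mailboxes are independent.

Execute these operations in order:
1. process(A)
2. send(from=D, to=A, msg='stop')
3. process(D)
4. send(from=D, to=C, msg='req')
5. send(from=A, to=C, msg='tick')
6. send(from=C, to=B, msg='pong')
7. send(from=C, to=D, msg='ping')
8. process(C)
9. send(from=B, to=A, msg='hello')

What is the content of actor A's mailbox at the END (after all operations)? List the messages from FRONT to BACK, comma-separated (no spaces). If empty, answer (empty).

Answer: stop,hello

Derivation:
After 1 (process(A)): A:[] B:[] C:[] D:[]
After 2 (send(from=D, to=A, msg='stop')): A:[stop] B:[] C:[] D:[]
After 3 (process(D)): A:[stop] B:[] C:[] D:[]
After 4 (send(from=D, to=C, msg='req')): A:[stop] B:[] C:[req] D:[]
After 5 (send(from=A, to=C, msg='tick')): A:[stop] B:[] C:[req,tick] D:[]
After 6 (send(from=C, to=B, msg='pong')): A:[stop] B:[pong] C:[req,tick] D:[]
After 7 (send(from=C, to=D, msg='ping')): A:[stop] B:[pong] C:[req,tick] D:[ping]
After 8 (process(C)): A:[stop] B:[pong] C:[tick] D:[ping]
After 9 (send(from=B, to=A, msg='hello')): A:[stop,hello] B:[pong] C:[tick] D:[ping]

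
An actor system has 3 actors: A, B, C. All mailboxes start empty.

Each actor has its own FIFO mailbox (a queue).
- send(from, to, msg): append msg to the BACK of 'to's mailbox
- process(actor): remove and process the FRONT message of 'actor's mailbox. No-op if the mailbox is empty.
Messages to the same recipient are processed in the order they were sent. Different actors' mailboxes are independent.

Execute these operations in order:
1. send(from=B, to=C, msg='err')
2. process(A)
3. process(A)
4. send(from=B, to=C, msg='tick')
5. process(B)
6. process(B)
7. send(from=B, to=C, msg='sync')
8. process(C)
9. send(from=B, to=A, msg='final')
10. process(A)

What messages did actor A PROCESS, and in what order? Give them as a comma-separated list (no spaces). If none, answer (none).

Answer: final

Derivation:
After 1 (send(from=B, to=C, msg='err')): A:[] B:[] C:[err]
After 2 (process(A)): A:[] B:[] C:[err]
After 3 (process(A)): A:[] B:[] C:[err]
After 4 (send(from=B, to=C, msg='tick')): A:[] B:[] C:[err,tick]
After 5 (process(B)): A:[] B:[] C:[err,tick]
After 6 (process(B)): A:[] B:[] C:[err,tick]
After 7 (send(from=B, to=C, msg='sync')): A:[] B:[] C:[err,tick,sync]
After 8 (process(C)): A:[] B:[] C:[tick,sync]
After 9 (send(from=B, to=A, msg='final')): A:[final] B:[] C:[tick,sync]
After 10 (process(A)): A:[] B:[] C:[tick,sync]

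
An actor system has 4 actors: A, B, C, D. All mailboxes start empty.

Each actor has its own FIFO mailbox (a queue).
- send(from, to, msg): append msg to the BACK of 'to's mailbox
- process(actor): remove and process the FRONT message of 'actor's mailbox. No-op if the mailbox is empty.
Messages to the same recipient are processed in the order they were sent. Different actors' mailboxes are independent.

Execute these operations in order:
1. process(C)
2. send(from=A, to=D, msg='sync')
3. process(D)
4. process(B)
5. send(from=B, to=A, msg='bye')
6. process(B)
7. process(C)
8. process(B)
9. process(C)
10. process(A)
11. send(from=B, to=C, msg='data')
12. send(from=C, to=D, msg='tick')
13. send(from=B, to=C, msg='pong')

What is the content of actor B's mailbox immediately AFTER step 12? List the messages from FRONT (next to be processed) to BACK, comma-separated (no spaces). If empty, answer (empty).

After 1 (process(C)): A:[] B:[] C:[] D:[]
After 2 (send(from=A, to=D, msg='sync')): A:[] B:[] C:[] D:[sync]
After 3 (process(D)): A:[] B:[] C:[] D:[]
After 4 (process(B)): A:[] B:[] C:[] D:[]
After 5 (send(from=B, to=A, msg='bye')): A:[bye] B:[] C:[] D:[]
After 6 (process(B)): A:[bye] B:[] C:[] D:[]
After 7 (process(C)): A:[bye] B:[] C:[] D:[]
After 8 (process(B)): A:[bye] B:[] C:[] D:[]
After 9 (process(C)): A:[bye] B:[] C:[] D:[]
After 10 (process(A)): A:[] B:[] C:[] D:[]
After 11 (send(from=B, to=C, msg='data')): A:[] B:[] C:[data] D:[]
After 12 (send(from=C, to=D, msg='tick')): A:[] B:[] C:[data] D:[tick]

(empty)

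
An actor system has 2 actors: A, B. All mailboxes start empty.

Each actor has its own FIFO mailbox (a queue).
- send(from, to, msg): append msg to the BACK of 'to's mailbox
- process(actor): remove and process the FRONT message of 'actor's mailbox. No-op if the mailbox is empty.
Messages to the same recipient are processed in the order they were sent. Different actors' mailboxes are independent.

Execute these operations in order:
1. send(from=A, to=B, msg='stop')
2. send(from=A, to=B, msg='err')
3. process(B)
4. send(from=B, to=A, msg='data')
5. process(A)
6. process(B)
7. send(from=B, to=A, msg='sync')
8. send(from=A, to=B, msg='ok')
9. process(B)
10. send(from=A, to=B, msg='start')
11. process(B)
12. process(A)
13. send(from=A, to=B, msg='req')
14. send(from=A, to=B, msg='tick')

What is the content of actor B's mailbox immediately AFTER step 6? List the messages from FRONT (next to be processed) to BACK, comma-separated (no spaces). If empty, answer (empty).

After 1 (send(from=A, to=B, msg='stop')): A:[] B:[stop]
After 2 (send(from=A, to=B, msg='err')): A:[] B:[stop,err]
After 3 (process(B)): A:[] B:[err]
After 4 (send(from=B, to=A, msg='data')): A:[data] B:[err]
After 5 (process(A)): A:[] B:[err]
After 6 (process(B)): A:[] B:[]

(empty)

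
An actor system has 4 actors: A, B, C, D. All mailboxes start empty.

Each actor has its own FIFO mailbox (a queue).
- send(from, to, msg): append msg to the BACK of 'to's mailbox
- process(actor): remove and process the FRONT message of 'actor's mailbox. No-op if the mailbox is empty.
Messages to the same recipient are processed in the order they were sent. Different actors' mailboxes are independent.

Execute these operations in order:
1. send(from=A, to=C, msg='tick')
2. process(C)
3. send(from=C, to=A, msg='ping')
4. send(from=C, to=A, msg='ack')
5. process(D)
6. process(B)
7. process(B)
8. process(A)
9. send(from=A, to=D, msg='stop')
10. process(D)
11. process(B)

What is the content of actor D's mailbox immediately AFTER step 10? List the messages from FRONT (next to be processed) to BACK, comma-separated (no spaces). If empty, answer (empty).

After 1 (send(from=A, to=C, msg='tick')): A:[] B:[] C:[tick] D:[]
After 2 (process(C)): A:[] B:[] C:[] D:[]
After 3 (send(from=C, to=A, msg='ping')): A:[ping] B:[] C:[] D:[]
After 4 (send(from=C, to=A, msg='ack')): A:[ping,ack] B:[] C:[] D:[]
After 5 (process(D)): A:[ping,ack] B:[] C:[] D:[]
After 6 (process(B)): A:[ping,ack] B:[] C:[] D:[]
After 7 (process(B)): A:[ping,ack] B:[] C:[] D:[]
After 8 (process(A)): A:[ack] B:[] C:[] D:[]
After 9 (send(from=A, to=D, msg='stop')): A:[ack] B:[] C:[] D:[stop]
After 10 (process(D)): A:[ack] B:[] C:[] D:[]

(empty)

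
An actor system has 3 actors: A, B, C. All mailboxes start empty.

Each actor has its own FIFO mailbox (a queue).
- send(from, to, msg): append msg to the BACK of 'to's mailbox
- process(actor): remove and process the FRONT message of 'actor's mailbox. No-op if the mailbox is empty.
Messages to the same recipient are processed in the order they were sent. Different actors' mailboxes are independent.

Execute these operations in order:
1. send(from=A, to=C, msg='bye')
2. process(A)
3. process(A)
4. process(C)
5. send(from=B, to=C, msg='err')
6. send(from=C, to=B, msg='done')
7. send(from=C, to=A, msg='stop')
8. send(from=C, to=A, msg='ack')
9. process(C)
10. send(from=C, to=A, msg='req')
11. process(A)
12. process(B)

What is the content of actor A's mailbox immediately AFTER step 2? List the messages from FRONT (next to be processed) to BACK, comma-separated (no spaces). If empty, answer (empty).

After 1 (send(from=A, to=C, msg='bye')): A:[] B:[] C:[bye]
After 2 (process(A)): A:[] B:[] C:[bye]

(empty)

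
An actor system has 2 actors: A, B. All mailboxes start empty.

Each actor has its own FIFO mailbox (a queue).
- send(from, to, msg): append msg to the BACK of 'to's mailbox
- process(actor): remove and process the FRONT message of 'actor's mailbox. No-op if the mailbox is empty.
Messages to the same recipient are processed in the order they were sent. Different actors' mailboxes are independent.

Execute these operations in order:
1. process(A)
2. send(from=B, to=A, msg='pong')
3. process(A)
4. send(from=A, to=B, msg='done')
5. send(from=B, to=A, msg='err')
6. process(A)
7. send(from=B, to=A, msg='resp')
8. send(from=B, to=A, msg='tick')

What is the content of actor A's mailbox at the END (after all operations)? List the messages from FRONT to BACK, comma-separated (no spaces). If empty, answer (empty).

Answer: resp,tick

Derivation:
After 1 (process(A)): A:[] B:[]
After 2 (send(from=B, to=A, msg='pong')): A:[pong] B:[]
After 3 (process(A)): A:[] B:[]
After 4 (send(from=A, to=B, msg='done')): A:[] B:[done]
After 5 (send(from=B, to=A, msg='err')): A:[err] B:[done]
After 6 (process(A)): A:[] B:[done]
After 7 (send(from=B, to=A, msg='resp')): A:[resp] B:[done]
After 8 (send(from=B, to=A, msg='tick')): A:[resp,tick] B:[done]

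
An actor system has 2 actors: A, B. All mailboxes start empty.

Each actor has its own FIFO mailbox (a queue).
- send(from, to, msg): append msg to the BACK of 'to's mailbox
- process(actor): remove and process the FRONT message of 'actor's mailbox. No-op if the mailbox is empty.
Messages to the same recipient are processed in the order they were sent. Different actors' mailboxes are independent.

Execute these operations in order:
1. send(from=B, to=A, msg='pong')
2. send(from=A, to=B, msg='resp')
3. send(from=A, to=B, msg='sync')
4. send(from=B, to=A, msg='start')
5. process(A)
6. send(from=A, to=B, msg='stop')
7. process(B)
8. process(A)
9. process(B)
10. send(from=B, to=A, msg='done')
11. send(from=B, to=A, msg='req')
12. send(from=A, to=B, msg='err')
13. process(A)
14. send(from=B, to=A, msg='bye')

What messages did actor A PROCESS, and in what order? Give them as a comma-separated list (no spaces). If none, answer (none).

Answer: pong,start,done

Derivation:
After 1 (send(from=B, to=A, msg='pong')): A:[pong] B:[]
After 2 (send(from=A, to=B, msg='resp')): A:[pong] B:[resp]
After 3 (send(from=A, to=B, msg='sync')): A:[pong] B:[resp,sync]
After 4 (send(from=B, to=A, msg='start')): A:[pong,start] B:[resp,sync]
After 5 (process(A)): A:[start] B:[resp,sync]
After 6 (send(from=A, to=B, msg='stop')): A:[start] B:[resp,sync,stop]
After 7 (process(B)): A:[start] B:[sync,stop]
After 8 (process(A)): A:[] B:[sync,stop]
After 9 (process(B)): A:[] B:[stop]
After 10 (send(from=B, to=A, msg='done')): A:[done] B:[stop]
After 11 (send(from=B, to=A, msg='req')): A:[done,req] B:[stop]
After 12 (send(from=A, to=B, msg='err')): A:[done,req] B:[stop,err]
After 13 (process(A)): A:[req] B:[stop,err]
After 14 (send(from=B, to=A, msg='bye')): A:[req,bye] B:[stop,err]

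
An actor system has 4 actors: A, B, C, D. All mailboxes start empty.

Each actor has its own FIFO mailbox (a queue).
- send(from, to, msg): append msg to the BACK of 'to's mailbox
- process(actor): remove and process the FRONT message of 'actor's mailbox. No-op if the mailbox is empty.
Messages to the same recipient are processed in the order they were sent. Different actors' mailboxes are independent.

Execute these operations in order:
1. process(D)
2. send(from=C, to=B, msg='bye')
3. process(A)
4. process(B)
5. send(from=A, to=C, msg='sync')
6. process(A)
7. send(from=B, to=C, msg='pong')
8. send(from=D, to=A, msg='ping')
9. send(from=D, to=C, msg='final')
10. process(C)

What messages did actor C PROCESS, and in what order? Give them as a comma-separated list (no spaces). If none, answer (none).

Answer: sync

Derivation:
After 1 (process(D)): A:[] B:[] C:[] D:[]
After 2 (send(from=C, to=B, msg='bye')): A:[] B:[bye] C:[] D:[]
After 3 (process(A)): A:[] B:[bye] C:[] D:[]
After 4 (process(B)): A:[] B:[] C:[] D:[]
After 5 (send(from=A, to=C, msg='sync')): A:[] B:[] C:[sync] D:[]
After 6 (process(A)): A:[] B:[] C:[sync] D:[]
After 7 (send(from=B, to=C, msg='pong')): A:[] B:[] C:[sync,pong] D:[]
After 8 (send(from=D, to=A, msg='ping')): A:[ping] B:[] C:[sync,pong] D:[]
After 9 (send(from=D, to=C, msg='final')): A:[ping] B:[] C:[sync,pong,final] D:[]
After 10 (process(C)): A:[ping] B:[] C:[pong,final] D:[]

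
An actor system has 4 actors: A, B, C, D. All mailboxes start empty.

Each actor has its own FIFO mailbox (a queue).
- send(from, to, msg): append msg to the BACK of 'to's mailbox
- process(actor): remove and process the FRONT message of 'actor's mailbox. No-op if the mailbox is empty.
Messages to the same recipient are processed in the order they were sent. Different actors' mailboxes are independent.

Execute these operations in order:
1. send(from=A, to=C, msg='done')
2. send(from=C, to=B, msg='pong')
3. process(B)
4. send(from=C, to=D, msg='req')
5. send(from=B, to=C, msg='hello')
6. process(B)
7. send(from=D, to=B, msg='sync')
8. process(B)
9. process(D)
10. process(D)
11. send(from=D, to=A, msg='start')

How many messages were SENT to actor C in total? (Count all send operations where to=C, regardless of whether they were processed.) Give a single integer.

After 1 (send(from=A, to=C, msg='done')): A:[] B:[] C:[done] D:[]
After 2 (send(from=C, to=B, msg='pong')): A:[] B:[pong] C:[done] D:[]
After 3 (process(B)): A:[] B:[] C:[done] D:[]
After 4 (send(from=C, to=D, msg='req')): A:[] B:[] C:[done] D:[req]
After 5 (send(from=B, to=C, msg='hello')): A:[] B:[] C:[done,hello] D:[req]
After 6 (process(B)): A:[] B:[] C:[done,hello] D:[req]
After 7 (send(from=D, to=B, msg='sync')): A:[] B:[sync] C:[done,hello] D:[req]
After 8 (process(B)): A:[] B:[] C:[done,hello] D:[req]
After 9 (process(D)): A:[] B:[] C:[done,hello] D:[]
After 10 (process(D)): A:[] B:[] C:[done,hello] D:[]
After 11 (send(from=D, to=A, msg='start')): A:[start] B:[] C:[done,hello] D:[]

Answer: 2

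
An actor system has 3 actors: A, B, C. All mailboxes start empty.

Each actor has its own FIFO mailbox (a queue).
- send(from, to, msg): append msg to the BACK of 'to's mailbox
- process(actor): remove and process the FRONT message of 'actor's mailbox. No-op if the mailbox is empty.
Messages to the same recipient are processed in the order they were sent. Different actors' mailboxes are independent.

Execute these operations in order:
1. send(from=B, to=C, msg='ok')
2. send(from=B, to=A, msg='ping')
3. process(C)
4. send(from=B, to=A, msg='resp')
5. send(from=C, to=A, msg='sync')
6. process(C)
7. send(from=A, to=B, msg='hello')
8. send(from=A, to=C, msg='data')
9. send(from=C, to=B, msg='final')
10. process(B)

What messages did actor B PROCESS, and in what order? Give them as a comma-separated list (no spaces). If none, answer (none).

Answer: hello

Derivation:
After 1 (send(from=B, to=C, msg='ok')): A:[] B:[] C:[ok]
After 2 (send(from=B, to=A, msg='ping')): A:[ping] B:[] C:[ok]
After 3 (process(C)): A:[ping] B:[] C:[]
After 4 (send(from=B, to=A, msg='resp')): A:[ping,resp] B:[] C:[]
After 5 (send(from=C, to=A, msg='sync')): A:[ping,resp,sync] B:[] C:[]
After 6 (process(C)): A:[ping,resp,sync] B:[] C:[]
After 7 (send(from=A, to=B, msg='hello')): A:[ping,resp,sync] B:[hello] C:[]
After 8 (send(from=A, to=C, msg='data')): A:[ping,resp,sync] B:[hello] C:[data]
After 9 (send(from=C, to=B, msg='final')): A:[ping,resp,sync] B:[hello,final] C:[data]
After 10 (process(B)): A:[ping,resp,sync] B:[final] C:[data]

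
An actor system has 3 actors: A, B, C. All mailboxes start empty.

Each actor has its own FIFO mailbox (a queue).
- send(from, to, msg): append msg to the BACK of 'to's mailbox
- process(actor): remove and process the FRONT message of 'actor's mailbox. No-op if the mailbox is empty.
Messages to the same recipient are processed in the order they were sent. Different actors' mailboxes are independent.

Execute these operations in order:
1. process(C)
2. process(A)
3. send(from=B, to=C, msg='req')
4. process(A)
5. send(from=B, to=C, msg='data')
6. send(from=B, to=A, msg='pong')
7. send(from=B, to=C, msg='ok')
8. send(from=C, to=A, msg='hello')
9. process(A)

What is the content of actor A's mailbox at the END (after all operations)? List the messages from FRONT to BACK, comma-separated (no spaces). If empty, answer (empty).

Answer: hello

Derivation:
After 1 (process(C)): A:[] B:[] C:[]
After 2 (process(A)): A:[] B:[] C:[]
After 3 (send(from=B, to=C, msg='req')): A:[] B:[] C:[req]
After 4 (process(A)): A:[] B:[] C:[req]
After 5 (send(from=B, to=C, msg='data')): A:[] B:[] C:[req,data]
After 6 (send(from=B, to=A, msg='pong')): A:[pong] B:[] C:[req,data]
After 7 (send(from=B, to=C, msg='ok')): A:[pong] B:[] C:[req,data,ok]
After 8 (send(from=C, to=A, msg='hello')): A:[pong,hello] B:[] C:[req,data,ok]
After 9 (process(A)): A:[hello] B:[] C:[req,data,ok]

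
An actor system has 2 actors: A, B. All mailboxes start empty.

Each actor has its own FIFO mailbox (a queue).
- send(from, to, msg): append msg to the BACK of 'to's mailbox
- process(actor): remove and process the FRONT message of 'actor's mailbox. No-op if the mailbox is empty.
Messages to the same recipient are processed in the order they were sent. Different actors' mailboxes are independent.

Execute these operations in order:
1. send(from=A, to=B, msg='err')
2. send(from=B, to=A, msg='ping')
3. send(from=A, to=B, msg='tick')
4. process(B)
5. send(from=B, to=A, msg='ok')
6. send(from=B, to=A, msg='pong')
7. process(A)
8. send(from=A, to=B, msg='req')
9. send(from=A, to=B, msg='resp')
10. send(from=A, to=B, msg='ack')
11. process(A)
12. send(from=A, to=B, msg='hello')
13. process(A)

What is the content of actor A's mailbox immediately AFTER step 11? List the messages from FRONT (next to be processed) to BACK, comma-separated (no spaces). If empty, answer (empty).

After 1 (send(from=A, to=B, msg='err')): A:[] B:[err]
After 2 (send(from=B, to=A, msg='ping')): A:[ping] B:[err]
After 3 (send(from=A, to=B, msg='tick')): A:[ping] B:[err,tick]
After 4 (process(B)): A:[ping] B:[tick]
After 5 (send(from=B, to=A, msg='ok')): A:[ping,ok] B:[tick]
After 6 (send(from=B, to=A, msg='pong')): A:[ping,ok,pong] B:[tick]
After 7 (process(A)): A:[ok,pong] B:[tick]
After 8 (send(from=A, to=B, msg='req')): A:[ok,pong] B:[tick,req]
After 9 (send(from=A, to=B, msg='resp')): A:[ok,pong] B:[tick,req,resp]
After 10 (send(from=A, to=B, msg='ack')): A:[ok,pong] B:[tick,req,resp,ack]
After 11 (process(A)): A:[pong] B:[tick,req,resp,ack]

pong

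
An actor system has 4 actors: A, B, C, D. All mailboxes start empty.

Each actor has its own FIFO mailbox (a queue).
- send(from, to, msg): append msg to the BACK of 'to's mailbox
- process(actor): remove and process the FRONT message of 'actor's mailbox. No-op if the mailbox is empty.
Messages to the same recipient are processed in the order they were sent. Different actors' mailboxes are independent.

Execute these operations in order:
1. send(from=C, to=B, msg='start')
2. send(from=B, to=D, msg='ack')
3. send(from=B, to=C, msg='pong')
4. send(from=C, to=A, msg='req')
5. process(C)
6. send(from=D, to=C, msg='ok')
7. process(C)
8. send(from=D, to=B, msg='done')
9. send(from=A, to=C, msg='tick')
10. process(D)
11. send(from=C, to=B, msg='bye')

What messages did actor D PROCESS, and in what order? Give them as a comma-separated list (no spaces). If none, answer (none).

Answer: ack

Derivation:
After 1 (send(from=C, to=B, msg='start')): A:[] B:[start] C:[] D:[]
After 2 (send(from=B, to=D, msg='ack')): A:[] B:[start] C:[] D:[ack]
After 3 (send(from=B, to=C, msg='pong')): A:[] B:[start] C:[pong] D:[ack]
After 4 (send(from=C, to=A, msg='req')): A:[req] B:[start] C:[pong] D:[ack]
After 5 (process(C)): A:[req] B:[start] C:[] D:[ack]
After 6 (send(from=D, to=C, msg='ok')): A:[req] B:[start] C:[ok] D:[ack]
After 7 (process(C)): A:[req] B:[start] C:[] D:[ack]
After 8 (send(from=D, to=B, msg='done')): A:[req] B:[start,done] C:[] D:[ack]
After 9 (send(from=A, to=C, msg='tick')): A:[req] B:[start,done] C:[tick] D:[ack]
After 10 (process(D)): A:[req] B:[start,done] C:[tick] D:[]
After 11 (send(from=C, to=B, msg='bye')): A:[req] B:[start,done,bye] C:[tick] D:[]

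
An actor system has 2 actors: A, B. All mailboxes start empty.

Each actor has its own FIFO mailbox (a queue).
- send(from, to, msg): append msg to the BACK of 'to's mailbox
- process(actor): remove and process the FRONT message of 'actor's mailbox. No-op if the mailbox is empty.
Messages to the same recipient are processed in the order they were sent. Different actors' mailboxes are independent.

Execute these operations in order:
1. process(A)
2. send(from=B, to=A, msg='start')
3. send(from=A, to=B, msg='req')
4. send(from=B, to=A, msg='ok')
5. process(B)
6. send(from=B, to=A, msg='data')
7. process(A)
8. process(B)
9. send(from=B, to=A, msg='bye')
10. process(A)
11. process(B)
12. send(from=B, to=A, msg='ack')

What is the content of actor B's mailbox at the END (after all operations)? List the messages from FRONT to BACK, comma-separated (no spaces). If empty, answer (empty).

After 1 (process(A)): A:[] B:[]
After 2 (send(from=B, to=A, msg='start')): A:[start] B:[]
After 3 (send(from=A, to=B, msg='req')): A:[start] B:[req]
After 4 (send(from=B, to=A, msg='ok')): A:[start,ok] B:[req]
After 5 (process(B)): A:[start,ok] B:[]
After 6 (send(from=B, to=A, msg='data')): A:[start,ok,data] B:[]
After 7 (process(A)): A:[ok,data] B:[]
After 8 (process(B)): A:[ok,data] B:[]
After 9 (send(from=B, to=A, msg='bye')): A:[ok,data,bye] B:[]
After 10 (process(A)): A:[data,bye] B:[]
After 11 (process(B)): A:[data,bye] B:[]
After 12 (send(from=B, to=A, msg='ack')): A:[data,bye,ack] B:[]

Answer: (empty)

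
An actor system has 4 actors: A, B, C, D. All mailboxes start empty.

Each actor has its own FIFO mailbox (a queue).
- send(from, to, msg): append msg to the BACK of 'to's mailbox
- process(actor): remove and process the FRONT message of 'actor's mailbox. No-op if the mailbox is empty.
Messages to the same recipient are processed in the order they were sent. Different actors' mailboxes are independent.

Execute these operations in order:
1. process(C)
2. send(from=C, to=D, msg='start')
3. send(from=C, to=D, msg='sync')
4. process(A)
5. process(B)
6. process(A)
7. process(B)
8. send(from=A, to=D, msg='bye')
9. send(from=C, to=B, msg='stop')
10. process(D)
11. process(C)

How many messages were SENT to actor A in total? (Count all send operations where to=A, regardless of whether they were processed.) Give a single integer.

After 1 (process(C)): A:[] B:[] C:[] D:[]
After 2 (send(from=C, to=D, msg='start')): A:[] B:[] C:[] D:[start]
After 3 (send(from=C, to=D, msg='sync')): A:[] B:[] C:[] D:[start,sync]
After 4 (process(A)): A:[] B:[] C:[] D:[start,sync]
After 5 (process(B)): A:[] B:[] C:[] D:[start,sync]
After 6 (process(A)): A:[] B:[] C:[] D:[start,sync]
After 7 (process(B)): A:[] B:[] C:[] D:[start,sync]
After 8 (send(from=A, to=D, msg='bye')): A:[] B:[] C:[] D:[start,sync,bye]
After 9 (send(from=C, to=B, msg='stop')): A:[] B:[stop] C:[] D:[start,sync,bye]
After 10 (process(D)): A:[] B:[stop] C:[] D:[sync,bye]
After 11 (process(C)): A:[] B:[stop] C:[] D:[sync,bye]

Answer: 0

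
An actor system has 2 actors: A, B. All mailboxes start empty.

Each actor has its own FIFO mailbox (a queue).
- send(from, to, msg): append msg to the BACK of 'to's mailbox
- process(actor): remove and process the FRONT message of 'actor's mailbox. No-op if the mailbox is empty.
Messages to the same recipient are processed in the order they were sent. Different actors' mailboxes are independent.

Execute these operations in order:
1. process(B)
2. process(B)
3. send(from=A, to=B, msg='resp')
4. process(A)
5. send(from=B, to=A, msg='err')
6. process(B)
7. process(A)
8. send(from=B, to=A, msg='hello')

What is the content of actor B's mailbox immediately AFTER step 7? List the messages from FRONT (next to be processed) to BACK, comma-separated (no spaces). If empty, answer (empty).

After 1 (process(B)): A:[] B:[]
After 2 (process(B)): A:[] B:[]
After 3 (send(from=A, to=B, msg='resp')): A:[] B:[resp]
After 4 (process(A)): A:[] B:[resp]
After 5 (send(from=B, to=A, msg='err')): A:[err] B:[resp]
After 6 (process(B)): A:[err] B:[]
After 7 (process(A)): A:[] B:[]

(empty)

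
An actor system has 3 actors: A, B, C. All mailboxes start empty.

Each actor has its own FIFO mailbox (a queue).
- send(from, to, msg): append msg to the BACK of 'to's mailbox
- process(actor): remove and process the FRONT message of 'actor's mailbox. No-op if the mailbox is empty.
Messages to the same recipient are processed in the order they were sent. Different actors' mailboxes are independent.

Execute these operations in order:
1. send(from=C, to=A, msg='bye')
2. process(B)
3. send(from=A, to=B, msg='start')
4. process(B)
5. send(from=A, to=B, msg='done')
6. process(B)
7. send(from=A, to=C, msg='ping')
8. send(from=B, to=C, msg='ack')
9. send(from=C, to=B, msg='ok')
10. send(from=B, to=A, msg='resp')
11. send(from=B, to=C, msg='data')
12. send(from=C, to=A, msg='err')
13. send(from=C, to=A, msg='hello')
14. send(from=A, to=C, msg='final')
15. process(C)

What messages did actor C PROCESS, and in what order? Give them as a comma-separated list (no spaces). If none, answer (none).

Answer: ping

Derivation:
After 1 (send(from=C, to=A, msg='bye')): A:[bye] B:[] C:[]
After 2 (process(B)): A:[bye] B:[] C:[]
After 3 (send(from=A, to=B, msg='start')): A:[bye] B:[start] C:[]
After 4 (process(B)): A:[bye] B:[] C:[]
After 5 (send(from=A, to=B, msg='done')): A:[bye] B:[done] C:[]
After 6 (process(B)): A:[bye] B:[] C:[]
After 7 (send(from=A, to=C, msg='ping')): A:[bye] B:[] C:[ping]
After 8 (send(from=B, to=C, msg='ack')): A:[bye] B:[] C:[ping,ack]
After 9 (send(from=C, to=B, msg='ok')): A:[bye] B:[ok] C:[ping,ack]
After 10 (send(from=B, to=A, msg='resp')): A:[bye,resp] B:[ok] C:[ping,ack]
After 11 (send(from=B, to=C, msg='data')): A:[bye,resp] B:[ok] C:[ping,ack,data]
After 12 (send(from=C, to=A, msg='err')): A:[bye,resp,err] B:[ok] C:[ping,ack,data]
After 13 (send(from=C, to=A, msg='hello')): A:[bye,resp,err,hello] B:[ok] C:[ping,ack,data]
After 14 (send(from=A, to=C, msg='final')): A:[bye,resp,err,hello] B:[ok] C:[ping,ack,data,final]
After 15 (process(C)): A:[bye,resp,err,hello] B:[ok] C:[ack,data,final]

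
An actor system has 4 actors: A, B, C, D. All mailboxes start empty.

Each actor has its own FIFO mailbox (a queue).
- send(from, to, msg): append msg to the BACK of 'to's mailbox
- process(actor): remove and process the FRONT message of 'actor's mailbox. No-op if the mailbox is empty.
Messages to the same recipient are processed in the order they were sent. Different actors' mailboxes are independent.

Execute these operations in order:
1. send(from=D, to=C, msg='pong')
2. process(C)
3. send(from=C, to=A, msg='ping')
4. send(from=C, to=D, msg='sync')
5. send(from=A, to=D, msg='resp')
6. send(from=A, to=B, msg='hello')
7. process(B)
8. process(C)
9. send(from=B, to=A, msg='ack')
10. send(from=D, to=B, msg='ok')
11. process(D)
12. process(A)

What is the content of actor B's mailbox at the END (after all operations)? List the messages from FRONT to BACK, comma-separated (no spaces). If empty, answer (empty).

After 1 (send(from=D, to=C, msg='pong')): A:[] B:[] C:[pong] D:[]
After 2 (process(C)): A:[] B:[] C:[] D:[]
After 3 (send(from=C, to=A, msg='ping')): A:[ping] B:[] C:[] D:[]
After 4 (send(from=C, to=D, msg='sync')): A:[ping] B:[] C:[] D:[sync]
After 5 (send(from=A, to=D, msg='resp')): A:[ping] B:[] C:[] D:[sync,resp]
After 6 (send(from=A, to=B, msg='hello')): A:[ping] B:[hello] C:[] D:[sync,resp]
After 7 (process(B)): A:[ping] B:[] C:[] D:[sync,resp]
After 8 (process(C)): A:[ping] B:[] C:[] D:[sync,resp]
After 9 (send(from=B, to=A, msg='ack')): A:[ping,ack] B:[] C:[] D:[sync,resp]
After 10 (send(from=D, to=B, msg='ok')): A:[ping,ack] B:[ok] C:[] D:[sync,resp]
After 11 (process(D)): A:[ping,ack] B:[ok] C:[] D:[resp]
After 12 (process(A)): A:[ack] B:[ok] C:[] D:[resp]

Answer: ok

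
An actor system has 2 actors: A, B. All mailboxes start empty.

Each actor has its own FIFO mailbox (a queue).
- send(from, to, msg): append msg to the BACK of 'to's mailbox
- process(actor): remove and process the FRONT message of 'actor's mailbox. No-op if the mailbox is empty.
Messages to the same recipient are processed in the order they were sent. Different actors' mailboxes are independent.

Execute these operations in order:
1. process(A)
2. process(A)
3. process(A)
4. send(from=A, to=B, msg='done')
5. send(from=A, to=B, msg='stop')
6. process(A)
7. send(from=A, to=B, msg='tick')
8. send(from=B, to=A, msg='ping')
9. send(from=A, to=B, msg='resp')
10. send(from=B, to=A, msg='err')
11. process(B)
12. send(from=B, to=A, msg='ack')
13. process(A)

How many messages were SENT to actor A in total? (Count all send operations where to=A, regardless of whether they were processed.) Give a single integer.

Answer: 3

Derivation:
After 1 (process(A)): A:[] B:[]
After 2 (process(A)): A:[] B:[]
After 3 (process(A)): A:[] B:[]
After 4 (send(from=A, to=B, msg='done')): A:[] B:[done]
After 5 (send(from=A, to=B, msg='stop')): A:[] B:[done,stop]
After 6 (process(A)): A:[] B:[done,stop]
After 7 (send(from=A, to=B, msg='tick')): A:[] B:[done,stop,tick]
After 8 (send(from=B, to=A, msg='ping')): A:[ping] B:[done,stop,tick]
After 9 (send(from=A, to=B, msg='resp')): A:[ping] B:[done,stop,tick,resp]
After 10 (send(from=B, to=A, msg='err')): A:[ping,err] B:[done,stop,tick,resp]
After 11 (process(B)): A:[ping,err] B:[stop,tick,resp]
After 12 (send(from=B, to=A, msg='ack')): A:[ping,err,ack] B:[stop,tick,resp]
After 13 (process(A)): A:[err,ack] B:[stop,tick,resp]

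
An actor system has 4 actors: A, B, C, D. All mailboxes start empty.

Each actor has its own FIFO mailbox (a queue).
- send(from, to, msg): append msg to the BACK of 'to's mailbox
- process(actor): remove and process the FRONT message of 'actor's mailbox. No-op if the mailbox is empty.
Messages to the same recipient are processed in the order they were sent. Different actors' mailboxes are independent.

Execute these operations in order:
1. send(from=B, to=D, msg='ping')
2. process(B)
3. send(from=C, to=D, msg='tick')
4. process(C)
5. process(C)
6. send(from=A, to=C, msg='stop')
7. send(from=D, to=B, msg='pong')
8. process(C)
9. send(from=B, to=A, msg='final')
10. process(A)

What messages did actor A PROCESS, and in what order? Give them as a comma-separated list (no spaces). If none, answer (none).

After 1 (send(from=B, to=D, msg='ping')): A:[] B:[] C:[] D:[ping]
After 2 (process(B)): A:[] B:[] C:[] D:[ping]
After 3 (send(from=C, to=D, msg='tick')): A:[] B:[] C:[] D:[ping,tick]
After 4 (process(C)): A:[] B:[] C:[] D:[ping,tick]
After 5 (process(C)): A:[] B:[] C:[] D:[ping,tick]
After 6 (send(from=A, to=C, msg='stop')): A:[] B:[] C:[stop] D:[ping,tick]
After 7 (send(from=D, to=B, msg='pong')): A:[] B:[pong] C:[stop] D:[ping,tick]
After 8 (process(C)): A:[] B:[pong] C:[] D:[ping,tick]
After 9 (send(from=B, to=A, msg='final')): A:[final] B:[pong] C:[] D:[ping,tick]
After 10 (process(A)): A:[] B:[pong] C:[] D:[ping,tick]

Answer: final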